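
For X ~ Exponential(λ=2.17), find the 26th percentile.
0.1388

We have X ~ Exponential(λ=2.17).

We want to find x such that P(X ≤ x) = 0.26.

This is the 26th percentile, which means 26% of values fall below this point.

Using the inverse CDF (quantile function):
x = F⁻¹(0.26) = 0.1388

Verification: P(X ≤ 0.1388) = 0.26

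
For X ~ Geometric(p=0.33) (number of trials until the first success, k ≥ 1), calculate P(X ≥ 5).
0.201511

We have X ~ Geometric(p=0.33) (number of trials until the first success, k ≥ 1).

For discrete distributions, P(X ≥ 5) = 1 - P(X ≤ 4).

P(X ≤ 4) = 0.798489
P(X ≥ 5) = 1 - 0.798489 = 0.201511

So there's approximately a 20.2% chance that X is at least 5.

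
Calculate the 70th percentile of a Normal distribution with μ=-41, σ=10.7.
-35.3889

We have X ~ Normal(μ=-41, σ=10.7).

We want to find x such that P(X ≤ x) = 0.7.

This is the 70th percentile, which means 70% of values fall below this point.

Using the inverse CDF (quantile function):
x = F⁻¹(0.7) = -35.3889

Verification: P(X ≤ -35.3889) = 0.7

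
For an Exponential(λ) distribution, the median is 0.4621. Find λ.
λ = 1.5000

For X ~ Exponential(λ), the CDF is F(x) = 1 - e^(-λx).
The median m satisfies F(m) = 0.5:
1 - e^(-λm) = 0.5
e^(-λm) = 0.5
λm = ln(2)
m = ln(2) / λ

Given m = 0.4621:
λ = ln(2) / 0.4621 = 0.693147 / 0.4621 = 1.5000

Verification: ln(2) / 1.5000 = 0.4621 ✓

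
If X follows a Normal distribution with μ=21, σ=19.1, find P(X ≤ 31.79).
0.713936

We have X ~ Normal(μ=21, σ=19.1).

The CDF gives us P(X ≤ k).

Using the CDF:
P(X ≤ 31.79) = 0.713936

This means there's approximately a 71.4% chance that X is at most 31.79.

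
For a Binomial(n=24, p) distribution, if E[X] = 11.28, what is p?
p = 0.47

For a Binomial(n, p) distribution:
E[X] = n × p

Given n = 24 and E[X] = 11.28:
11.28 = 24 × p
p = 11.28 / 24 = 0.47

Verification: Binomial(24, 0.47) has E[X] = 11.28 ✓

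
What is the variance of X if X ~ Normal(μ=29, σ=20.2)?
408.0400

We have X ~ Normal(μ=29, σ=20.2).

For a Normal distribution with μ=29, σ=20.2:
Var(X) = 408.0400

The variance measures the spread of the distribution around the mean.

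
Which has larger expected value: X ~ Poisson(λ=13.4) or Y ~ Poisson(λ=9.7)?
X has larger mean (13.4000 > 9.7000)

Compute the expected value for each distribution:

X ~ Poisson(λ=13.4):
E[X] = 13.4000

Y ~ Poisson(λ=9.7):
E[Y] = 9.7000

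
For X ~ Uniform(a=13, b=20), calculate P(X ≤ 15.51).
0.358571

We have X ~ Uniform(a=13, b=20).

The CDF gives us P(X ≤ k).

Using the CDF:
P(X ≤ 15.51) = 0.358571

This means there's approximately a 35.9% chance that X is at most 15.51.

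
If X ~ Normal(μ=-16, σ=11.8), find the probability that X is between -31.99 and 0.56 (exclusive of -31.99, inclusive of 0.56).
0.832054

We have X ~ Normal(μ=-16, σ=11.8).

To find P(-31.99 < X ≤ 0.56), we use:
P(-31.99 < X ≤ 0.56) = P(X ≤ 0.56) - P(X ≤ -31.99)
                 = F(0.56) - F(-31.99)
                 = 0.919750 - 0.087695
                 = 0.832054

So there's approximately a 83.2% chance that X falls in this range.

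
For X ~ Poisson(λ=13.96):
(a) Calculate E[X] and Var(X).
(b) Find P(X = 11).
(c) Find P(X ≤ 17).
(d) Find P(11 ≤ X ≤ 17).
(a) E[X] = 13.9600, Var(X) = 13.9600
(b) P(X = 11) = 0.085081
(c) P(X ≤ 17) = 0.830040
(d) P(11 ≤ X ≤ 17) = 0.651692

We have X ~ Poisson(λ=13.96).

(a) Moments:
E[X] = 13.9600
Var(X) = 13.9600
σ = √Var(X) = 3.7363

(b) Point probability using PMF:
P(X = 11) = 0.085081

(c) Cumulative probability using CDF:
P(X ≤ 17) = F(17) = 0.830040

(d) Range probability:
P(11 ≤ X ≤ 17) = P(X ≤ 17) - P(X ≤ 10)
                   = F(17) - F(10)
                   = 0.830040 - 0.178348
                   = 0.651692

This means approximately 65.2% of outcomes fall in the interval [11, 17].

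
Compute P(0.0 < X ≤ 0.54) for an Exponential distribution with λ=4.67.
0.919685

We have X ~ Exponential(λ=4.67).

To find P(0.0 < X ≤ 0.54), we use:
P(0.0 < X ≤ 0.54) = P(X ≤ 0.54) - P(X ≤ 0.0)
                 = F(0.54) - F(0.0)
                 = 0.919685 - 0.000000
                 = 0.919685

So there's approximately a 92.0% chance that X falls in this range.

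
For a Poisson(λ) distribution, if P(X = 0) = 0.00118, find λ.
λ = 6.7422

For a Poisson(λ) distribution, the PMF at 0 is:
P(X = 0) = λ^0 e^(-λ) / 0! = e^(-λ)

Given P(X = 0) = 0.00118:
e^(-λ) = 0.00118
-λ = ln(0.00118)
λ = -ln(0.00118) = 6.7422

Verification: e^(-6.7422) = 0.00118 ✓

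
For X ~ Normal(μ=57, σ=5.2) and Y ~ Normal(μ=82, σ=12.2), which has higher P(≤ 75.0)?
X has higher probability (P(X ≤ 75.0) = 0.9997 > P(Y ≤ 75.0) = 0.2831)

Compute P(≤ 75.0) for each distribution:

X ~ Normal(μ=57, σ=5.2):
P(X ≤ 75.0) = 0.9997

Y ~ Normal(μ=82, σ=12.2):
P(Y ≤ 75.0) = 0.2831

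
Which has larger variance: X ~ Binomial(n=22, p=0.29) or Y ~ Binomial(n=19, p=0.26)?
X has larger variance (4.5298 > 3.6556)

Compute the variance for each distribution:

X ~ Binomial(n=22, p=0.29):
Var(X) = 4.5298

Y ~ Binomial(n=19, p=0.26):
Var(Y) = 3.6556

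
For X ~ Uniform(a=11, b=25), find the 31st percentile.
15.3400

We have X ~ Uniform(a=11, b=25).

We want to find x such that P(X ≤ x) = 0.31.

This is the 31st percentile, which means 31% of values fall below this point.

Using the inverse CDF (quantile function):
x = F⁻¹(0.31) = 15.3400

Verification: P(X ≤ 15.3400) = 0.31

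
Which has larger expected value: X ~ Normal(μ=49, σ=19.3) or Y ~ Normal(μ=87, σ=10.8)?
Y has larger mean (87.0000 > 49.0000)

Compute the expected value for each distribution:

X ~ Normal(μ=49, σ=19.3):
E[X] = 49.0000

Y ~ Normal(μ=87, σ=10.8):
E[Y] = 87.0000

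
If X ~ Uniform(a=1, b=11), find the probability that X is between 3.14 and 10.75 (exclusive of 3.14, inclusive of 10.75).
0.761000

We have X ~ Uniform(a=1, b=11).

To find P(3.14 < X ≤ 10.75), we use:
P(3.14 < X ≤ 10.75) = P(X ≤ 10.75) - P(X ≤ 3.14)
                 = F(10.75) - F(3.14)
                 = 0.975000 - 0.214000
                 = 0.761000

So there's approximately a 76.1% chance that X falls in this range.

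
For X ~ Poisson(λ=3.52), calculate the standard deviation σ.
1.8762

We have X ~ Poisson(λ=3.52).

For a Poisson distribution with λ=3.52:
σ = √Var(X) = 1.8762

The standard deviation is the square root of the variance.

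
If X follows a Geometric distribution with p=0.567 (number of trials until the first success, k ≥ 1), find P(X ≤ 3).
0.918817

We have X ~ Geometric(p=0.567) (number of trials until the first success, k ≥ 1).

The CDF gives us P(X ≤ k).

Using the CDF:
P(X ≤ 3) = 0.918817

This means there's approximately a 91.9% chance that X is at most 3.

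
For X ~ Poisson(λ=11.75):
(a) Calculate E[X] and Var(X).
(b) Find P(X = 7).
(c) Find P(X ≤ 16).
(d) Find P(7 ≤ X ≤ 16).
(a) E[X] = 11.7500, Var(X) = 11.7500
(b) P(X = 7) = 0.048403
(c) P(X ≤ 16) = 0.911717
(d) P(7 ≤ X ≤ 16) = 0.859112

We have X ~ Poisson(λ=11.75).

(a) Moments:
E[X] = 11.7500
Var(X) = 11.7500
σ = √Var(X) = 3.4278

(b) Point probability using PMF:
P(X = 7) = 0.048403

(c) Cumulative probability using CDF:
P(X ≤ 16) = F(16) = 0.911717

(d) Range probability:
P(7 ≤ X ≤ 16) = P(X ≤ 16) - P(X ≤ 6)
                   = F(16) - F(6)
                   = 0.911717 - 0.052605
                   = 0.859112

This means approximately 85.9% of outcomes fall in the interval [7, 16].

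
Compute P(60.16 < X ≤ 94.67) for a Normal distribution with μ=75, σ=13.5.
0.791619

We have X ~ Normal(μ=75, σ=13.5).

To find P(60.16 < X ≤ 94.67), we use:
P(60.16 < X ≤ 94.67) = P(X ≤ 94.67) - P(X ≤ 60.16)
                 = F(94.67) - F(60.16)
                 = 0.927447 - 0.135827
                 = 0.791619

So there's approximately a 79.2% chance that X falls in this range.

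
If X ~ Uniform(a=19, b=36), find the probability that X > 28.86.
0.420000

We have X ~ Uniform(a=19, b=36).

P(X > 28.86) = 1 - P(X ≤ 28.86)
                = 1 - F(28.86)
                = 1 - 0.580000
                = 0.420000

So there's approximately a 42.0% chance that X exceeds 28.86.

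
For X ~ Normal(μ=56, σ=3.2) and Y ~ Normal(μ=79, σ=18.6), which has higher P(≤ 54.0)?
X has higher probability (P(X ≤ 54.0) = 0.2660 > P(Y ≤ 54.0) = 0.0895)

Compute P(≤ 54.0) for each distribution:

X ~ Normal(μ=56, σ=3.2):
P(X ≤ 54.0) = 0.2660

Y ~ Normal(μ=79, σ=18.6):
P(Y ≤ 54.0) = 0.0895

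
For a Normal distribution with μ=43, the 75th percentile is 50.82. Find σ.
σ = 11.5939

For X ~ Normal(μ, σ), the p-th percentile satisfies x = μ + z_p × σ,
where z_p = Φ⁻¹(p) is the standard normal quantile.

Step 1: z_{0.75} = Φ⁻¹(0.75) = 0.6745

Step 2: Solve for σ:
50.82 = 43 + 0.6745 × σ
σ = (50.82 - 43) / 0.6745
σ = 7.82 / 0.6745
σ = 11.5939

Verification: μ + z × σ = 43 + 0.6745 × 11.5939 = 50.82 ✓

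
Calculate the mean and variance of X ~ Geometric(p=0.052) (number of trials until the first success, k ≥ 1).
E[X] = 19.2308, Var(X) = 350.5917

We have X ~ Geometric(p=0.052) (number of trials until the first success, k ≥ 1).

For a Geometric distribution with p=0.052 (number of trials until the first success, k ≥ 1):

Expected value:
E[X] = 19.2308

Variance:
Var(X) = 350.5917

Standard deviation:
σ = √Var(X) = 18.7241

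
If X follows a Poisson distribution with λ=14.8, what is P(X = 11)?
0.069850

We have X ~ Poisson(λ=14.8).

For a Poisson distribution, the PMF gives us the probability of each outcome.

Using the PMF formula:
P(X = 11) = 0.069850

Rounded to 4 decimal places: 0.0698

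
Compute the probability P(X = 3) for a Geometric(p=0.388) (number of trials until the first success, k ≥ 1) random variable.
0.145323

We have X ~ Geometric(p=0.388) (number of trials until the first success, k ≥ 1).

For a Geometric distribution, the PMF gives us the probability of each outcome.

Using the PMF formula:
P(X = 3) = 0.145323

Rounded to 4 decimal places: 0.1453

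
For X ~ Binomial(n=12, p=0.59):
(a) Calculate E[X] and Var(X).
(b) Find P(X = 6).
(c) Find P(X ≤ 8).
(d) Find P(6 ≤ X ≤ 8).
(a) E[X] = 7.0800, Var(X) = 2.9028
(b) P(X = 6) = 0.185134
(c) P(X ≤ 8) = 0.795324
(d) P(6 ≤ X ≤ 8) = 0.618868

We have X ~ Binomial(n=12, p=0.59).

(a) Moments:
E[X] = 7.0800
Var(X) = 2.9028
σ = √Var(X) = 1.7038

(b) Point probability using PMF:
P(X = 6) = 0.185134

(c) Cumulative probability using CDF:
P(X ≤ 8) = F(8) = 0.795324

(d) Range probability:
P(6 ≤ X ≤ 8) = P(X ≤ 8) - P(X ≤ 5)
                   = F(8) - F(5)
                   = 0.795324 - 0.176456
                   = 0.618868

This means approximately 61.9% of outcomes fall in the interval [6, 8].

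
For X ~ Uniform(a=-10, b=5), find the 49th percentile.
-2.6500

We have X ~ Uniform(a=-10, b=5).

We want to find x such that P(X ≤ x) = 0.49.

This is the 49th percentile, which means 49% of values fall below this point.

Using the inverse CDF (quantile function):
x = F⁻¹(0.49) = -2.6500

Verification: P(X ≤ -2.6500) = 0.49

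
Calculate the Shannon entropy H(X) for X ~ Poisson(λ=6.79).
2.3632 nats

We have X ~ Poisson(λ=6.79).

The Shannon entropy measures the uncertainty or information content of the distribution.

For a Poisson distribution with λ=6.79:
H(X) = 2.3632 nats

(In bits, this would be 3.4094 bits.)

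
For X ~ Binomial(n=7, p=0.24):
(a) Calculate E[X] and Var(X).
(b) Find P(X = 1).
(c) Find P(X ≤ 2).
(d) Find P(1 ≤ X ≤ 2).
(a) E[X] = 1.6800, Var(X) = 1.2768
(b) P(X = 1) = 0.323736
(c) P(X ≤ 2) = 0.776885
(d) P(1 ≤ X ≤ 2) = 0.630433

We have X ~ Binomial(n=7, p=0.24).

(a) Moments:
E[X] = 1.6800
Var(X) = 1.2768
σ = √Var(X) = 1.1300

(b) Point probability using PMF:
P(X = 1) = 0.323736

(c) Cumulative probability using CDF:
P(X ≤ 2) = F(2) = 0.776885

(d) Range probability:
P(1 ≤ X ≤ 2) = P(X ≤ 2) - P(X ≤ 0)
                   = F(2) - F(0)
                   = 0.776885 - 0.146452
                   = 0.630433

This means approximately 63.0% of outcomes fall in the interval [1, 2].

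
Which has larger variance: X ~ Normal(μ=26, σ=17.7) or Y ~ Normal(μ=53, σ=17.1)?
X has larger variance (313.2900 > 292.4100)

Compute the variance for each distribution:

X ~ Normal(μ=26, σ=17.7):
Var(X) = 313.2900

Y ~ Normal(μ=53, σ=17.1):
Var(Y) = 292.4100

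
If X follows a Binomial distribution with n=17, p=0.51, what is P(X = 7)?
0.139260

We have X ~ Binomial(n=17, p=0.51).

For a Binomial distribution, the PMF gives us the probability of each outcome.

Using the PMF formula:
P(X = 7) = 0.139260

Rounded to 4 decimal places: 0.1393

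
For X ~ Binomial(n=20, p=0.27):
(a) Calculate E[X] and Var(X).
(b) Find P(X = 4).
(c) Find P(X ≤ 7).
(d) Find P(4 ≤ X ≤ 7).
(a) E[X] = 5.4000, Var(X) = 3.9420
(b) P(X = 4) = 0.167461
(c) P(X ≤ 7) = 0.854546
(d) P(4 ≤ X ≤ 7) = 0.684498

We have X ~ Binomial(n=20, p=0.27).

(a) Moments:
E[X] = 5.4000
Var(X) = 3.9420
σ = √Var(X) = 1.9854

(b) Point probability using PMF:
P(X = 4) = 0.167461

(c) Cumulative probability using CDF:
P(X ≤ 7) = F(7) = 0.854546

(d) Range probability:
P(4 ≤ X ≤ 7) = P(X ≤ 7) - P(X ≤ 3)
                   = F(7) - F(3)
                   = 0.854546 - 0.170048
                   = 0.684498

This means approximately 68.4% of outcomes fall in the interval [4, 7].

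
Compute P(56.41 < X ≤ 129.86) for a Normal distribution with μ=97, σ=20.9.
0.915991

We have X ~ Normal(μ=97, σ=20.9).

To find P(56.41 < X ≤ 129.86), we use:
P(56.41 < X ≤ 129.86) = P(X ≤ 129.86) - P(X ≤ 56.41)
                 = F(129.86) - F(56.41)
                 = 0.942054 - 0.026062
                 = 0.915991

So there's approximately a 91.6% chance that X falls in this range.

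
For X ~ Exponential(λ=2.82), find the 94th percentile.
0.9977

We have X ~ Exponential(λ=2.82).

We want to find x such that P(X ≤ x) = 0.94.

This is the 94th percentile, which means 94% of values fall below this point.

Using the inverse CDF (quantile function):
x = F⁻¹(0.94) = 0.9977

Verification: P(X ≤ 0.9977) = 0.94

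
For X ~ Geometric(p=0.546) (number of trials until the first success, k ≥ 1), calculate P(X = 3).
0.112539

We have X ~ Geometric(p=0.546) (number of trials until the first success, k ≥ 1).

For a Geometric distribution, the PMF gives us the probability of each outcome.

Using the PMF formula:
P(X = 3) = 0.112539

Rounded to 4 decimal places: 0.1125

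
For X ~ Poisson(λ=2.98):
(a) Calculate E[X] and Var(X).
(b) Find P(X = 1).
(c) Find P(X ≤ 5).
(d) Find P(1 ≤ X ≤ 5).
(a) E[X] = 2.9800, Var(X) = 2.9800
(b) P(X = 1) = 0.151363
(c) P(X ≤ 5) = 0.918085
(d) P(1 ≤ X ≤ 5) = 0.867292

We have X ~ Poisson(λ=2.98).

(a) Moments:
E[X] = 2.9800
Var(X) = 2.9800
σ = √Var(X) = 1.7263

(b) Point probability using PMF:
P(X = 1) = 0.151363

(c) Cumulative probability using CDF:
P(X ≤ 5) = F(5) = 0.918085

(d) Range probability:
P(1 ≤ X ≤ 5) = P(X ≤ 5) - P(X ≤ 0)
                   = F(5) - F(0)
                   = 0.918085 - 0.050793
                   = 0.867292

This means approximately 86.7% of outcomes fall in the interval [1, 5].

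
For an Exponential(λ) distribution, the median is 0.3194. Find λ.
λ = 2.1702

For X ~ Exponential(λ), the CDF is F(x) = 1 - e^(-λx).
The median m satisfies F(m) = 0.5:
1 - e^(-λm) = 0.5
e^(-λm) = 0.5
λm = ln(2)
m = ln(2) / λ

Given m = 0.3194:
λ = ln(2) / 0.3194 = 0.693147 / 0.3194 = 2.1702

Verification: ln(2) / 2.1702 = 0.3194 ✓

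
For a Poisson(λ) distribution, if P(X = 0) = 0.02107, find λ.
λ = 3.8599

For a Poisson(λ) distribution, the PMF at 0 is:
P(X = 0) = λ^0 e^(-λ) / 0! = e^(-λ)

Given P(X = 0) = 0.02107:
e^(-λ) = 0.02107
-λ = ln(0.02107)
λ = -ln(0.02107) = 3.8599

Verification: e^(-3.8599) = 0.02107 ✓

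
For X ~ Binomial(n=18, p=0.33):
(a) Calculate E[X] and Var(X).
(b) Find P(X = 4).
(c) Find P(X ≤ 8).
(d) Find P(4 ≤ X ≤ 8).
(a) E[X] = 5.9400, Var(X) = 3.9798
(b) P(X = 4) = 0.133298
(c) P(X ≤ 8) = 0.898080
(d) P(4 ≤ X ≤ 8) = 0.791134

We have X ~ Binomial(n=18, p=0.33).

(a) Moments:
E[X] = 5.9400
Var(X) = 3.9798
σ = √Var(X) = 1.9949

(b) Point probability using PMF:
P(X = 4) = 0.133298

(c) Cumulative probability using CDF:
P(X ≤ 8) = F(8) = 0.898080

(d) Range probability:
P(4 ≤ X ≤ 8) = P(X ≤ 8) - P(X ≤ 3)
                   = F(8) - F(3)
                   = 0.898080 - 0.106946
                   = 0.791134

This means approximately 79.1% of outcomes fall in the interval [4, 8].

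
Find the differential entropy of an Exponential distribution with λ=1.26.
0.7689 nats

We have X ~ Exponential(λ=1.26).

The differential entropy measures the uncertainty or information content of the distribution.

For an Exponential distribution with λ=1.26:
h(X) = 0.7689 nats

(In bits, this would be 1.1093 bits.)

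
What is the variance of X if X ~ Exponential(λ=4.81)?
0.0432

We have X ~ Exponential(λ=4.81).

For an Exponential distribution with λ=4.81:
Var(X) = 0.0432

The variance measures the spread of the distribution around the mean.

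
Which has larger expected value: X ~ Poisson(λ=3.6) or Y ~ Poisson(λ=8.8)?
Y has larger mean (8.8000 > 3.6000)

Compute the expected value for each distribution:

X ~ Poisson(λ=3.6):
E[X] = 3.6000

Y ~ Poisson(λ=8.8):
E[Y] = 8.8000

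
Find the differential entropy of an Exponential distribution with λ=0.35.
2.0498 nats

We have X ~ Exponential(λ=0.35).

The differential entropy measures the uncertainty or information content of the distribution.

For an Exponential distribution with λ=0.35:
h(X) = 2.0498 nats

(In bits, this would be 2.9573 bits.)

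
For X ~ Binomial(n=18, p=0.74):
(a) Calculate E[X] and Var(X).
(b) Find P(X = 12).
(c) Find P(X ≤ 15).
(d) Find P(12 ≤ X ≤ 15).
(a) E[X] = 13.3200, Var(X) = 3.4632
(b) P(X = 12) = 0.154629
(c) P(X ≤ 15) = 0.883944
(d) P(12 ≤ X ≤ 15) = 0.720929

We have X ~ Binomial(n=18, p=0.74).

(a) Moments:
E[X] = 13.3200
Var(X) = 3.4632
σ = √Var(X) = 1.8610

(b) Point probability using PMF:
P(X = 12) = 0.154629

(c) Cumulative probability using CDF:
P(X ≤ 15) = F(15) = 0.883944

(d) Range probability:
P(12 ≤ X ≤ 15) = P(X ≤ 15) - P(X ≤ 11)
                   = F(15) - F(11)
                   = 0.883944 - 0.163015
                   = 0.720929

This means approximately 72.1% of outcomes fall in the interval [12, 15].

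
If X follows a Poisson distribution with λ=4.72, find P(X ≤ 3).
0.306547

We have X ~ Poisson(λ=4.72).

The CDF gives us P(X ≤ k).

Using the CDF:
P(X ≤ 3) = 0.306547

This means there's approximately a 30.7% chance that X is at most 3.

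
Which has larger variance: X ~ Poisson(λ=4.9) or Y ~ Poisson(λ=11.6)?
Y has larger variance (11.6000 > 4.9000)

Compute the variance for each distribution:

X ~ Poisson(λ=4.9):
Var(X) = 4.9000

Y ~ Poisson(λ=11.6):
Var(Y) = 11.6000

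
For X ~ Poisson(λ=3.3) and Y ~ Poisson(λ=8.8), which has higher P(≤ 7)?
X has higher probability (P(X ≤ 7) = 0.9802 > P(Y ≤ 7) = 0.3478)

Compute P(≤ 7) for each distribution:

X ~ Poisson(λ=3.3):
P(X ≤ 7) = 0.9802

Y ~ Poisson(λ=8.8):
P(Y ≤ 7) = 0.3478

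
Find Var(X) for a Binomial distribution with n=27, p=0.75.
5.0625

We have X ~ Binomial(n=27, p=0.75).

For a Binomial distribution with n=27, p=0.75:
Var(X) = 5.0625

The variance measures the spread of the distribution around the mean.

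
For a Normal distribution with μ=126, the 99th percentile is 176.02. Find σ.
σ = 21.5015

For X ~ Normal(μ, σ), the p-th percentile satisfies x = μ + z_p × σ,
where z_p = Φ⁻¹(p) is the standard normal quantile.

Step 1: z_{0.99} = Φ⁻¹(0.99) = 2.3263

Step 2: Solve for σ:
176.02 = 126 + 2.3263 × σ
σ = (176.02 - 126) / 2.3263
σ = 50.02 / 2.3263
σ = 21.5015

Verification: μ + z × σ = 126 + 2.3263 × 21.5015 = 176.02 ✓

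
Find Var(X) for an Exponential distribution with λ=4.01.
0.0622

We have X ~ Exponential(λ=4.01).

For an Exponential distribution with λ=4.01:
Var(X) = 0.0622

The variance measures the spread of the distribution around the mean.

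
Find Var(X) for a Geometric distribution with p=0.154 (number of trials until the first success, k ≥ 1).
35.6721

We have X ~ Geometric(p=0.154) (number of trials until the first success, k ≥ 1).

For a Geometric distribution with p=0.154 (number of trials until the first success, k ≥ 1):
Var(X) = 35.6721

The variance measures the spread of the distribution around the mean.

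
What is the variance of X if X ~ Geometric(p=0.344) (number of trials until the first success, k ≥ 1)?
5.5435

We have X ~ Geometric(p=0.344) (number of trials until the first success, k ≥ 1).

For a Geometric distribution with p=0.344 (number of trials until the first success, k ≥ 1):
Var(X) = 5.5435

The variance measures the spread of the distribution around the mean.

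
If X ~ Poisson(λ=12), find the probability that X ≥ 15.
0.227975

We have X ~ Poisson(λ=12).

For discrete distributions, P(X ≥ 15) = 1 - P(X ≤ 14).

P(X ≤ 14) = 0.772025
P(X ≥ 15) = 1 - 0.772025 = 0.227975

So there's approximately a 22.8% chance that X is at least 15.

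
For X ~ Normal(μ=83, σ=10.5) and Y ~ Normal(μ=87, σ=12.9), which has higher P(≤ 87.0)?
X has higher probability (P(X ≤ 87.0) = 0.6484 > P(Y ≤ 87.0) = 0.5000)

Compute P(≤ 87.0) for each distribution:

X ~ Normal(μ=83, σ=10.5):
P(X ≤ 87.0) = 0.6484

Y ~ Normal(μ=87, σ=12.9):
P(Y ≤ 87.0) = 0.5000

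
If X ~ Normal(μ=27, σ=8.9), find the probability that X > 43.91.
0.028717

We have X ~ Normal(μ=27, σ=8.9).

P(X > 43.91) = 1 - P(X ≤ 43.91)
                = 1 - F(43.91)
                = 1 - 0.971283
                = 0.028717

So there's approximately a 2.9% chance that X exceeds 43.91.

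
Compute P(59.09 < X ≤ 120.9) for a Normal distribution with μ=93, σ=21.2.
0.851068

We have X ~ Normal(μ=93, σ=21.2).

To find P(59.09 < X ≤ 120.9), we use:
P(59.09 < X ≤ 120.9) = P(X ≤ 120.9) - P(X ≤ 59.09)
                 = F(120.9) - F(59.09)
                 = 0.905919 - 0.054852
                 = 0.851068

So there's approximately a 85.1% chance that X falls in this range.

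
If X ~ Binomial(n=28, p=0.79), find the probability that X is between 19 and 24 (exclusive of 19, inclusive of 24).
0.753658

We have X ~ Binomial(n=28, p=0.79).

To find P(19 < X ≤ 24), we use:
P(19 < X ≤ 24) = P(X ≤ 24) - P(X ≤ 19)
                 = F(24) - F(19)
                 = 0.868498 - 0.114840
                 = 0.753658

So there's approximately a 75.4% chance that X falls in this range.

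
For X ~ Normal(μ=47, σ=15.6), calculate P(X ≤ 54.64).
0.687842

We have X ~ Normal(μ=47, σ=15.6).

The CDF gives us P(X ≤ k).

Using the CDF:
P(X ≤ 54.64) = 0.687842

This means there's approximately a 68.8% chance that X is at most 54.64.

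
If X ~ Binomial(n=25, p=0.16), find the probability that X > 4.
0.370668

We have X ~ Binomial(n=25, p=0.16).

P(X > 4) = 1 - P(X ≤ 4)
                = 1 - F(4)
                = 1 - 0.629332
                = 0.370668

So there's approximately a 37.1% chance that X exceeds 4.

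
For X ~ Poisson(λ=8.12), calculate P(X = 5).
0.087524

We have X ~ Poisson(λ=8.12).

For a Poisson distribution, the PMF gives us the probability of each outcome.

Using the PMF formula:
P(X = 5) = 0.087524

Rounded to 4 decimal places: 0.0875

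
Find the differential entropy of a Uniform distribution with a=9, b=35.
3.2581 nats

We have X ~ Uniform(a=9, b=35).

The differential entropy measures the uncertainty or information content of the distribution.

For a Uniform distribution with a=9, b=35:
h(X) = 3.2581 nats

(In bits, this would be 4.7004 bits.)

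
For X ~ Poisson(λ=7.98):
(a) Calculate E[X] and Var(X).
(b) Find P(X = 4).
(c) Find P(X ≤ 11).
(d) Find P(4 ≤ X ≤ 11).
(a) E[X] = 7.9800, Var(X) = 7.9800
(b) P(X = 4) = 0.057827
(c) P(X ≤ 11) = 0.889514
(d) P(4 ≤ X ≤ 11) = 0.846558

We have X ~ Poisson(λ=7.98).

(a) Moments:
E[X] = 7.9800
Var(X) = 7.9800
σ = √Var(X) = 2.8249

(b) Point probability using PMF:
P(X = 4) = 0.057827

(c) Cumulative probability using CDF:
P(X ≤ 11) = F(11) = 0.889514

(d) Range probability:
P(4 ≤ X ≤ 11) = P(X ≤ 11) - P(X ≤ 3)
                   = F(11) - F(3)
                   = 0.889514 - 0.042956
                   = 0.846558

This means approximately 84.7% of outcomes fall in the interval [4, 11].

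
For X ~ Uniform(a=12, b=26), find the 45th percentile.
18.3000

We have X ~ Uniform(a=12, b=26).

We want to find x such that P(X ≤ x) = 0.45.

This is the 45th percentile, which means 45% of values fall below this point.

Using the inverse CDF (quantile function):
x = F⁻¹(0.45) = 18.3000

Verification: P(X ≤ 18.3000) = 0.45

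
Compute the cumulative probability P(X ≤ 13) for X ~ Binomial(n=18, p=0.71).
0.632870

We have X ~ Binomial(n=18, p=0.71).

The CDF gives us P(X ≤ k).

Using the CDF:
P(X ≤ 13) = 0.632870

This means there's approximately a 63.3% chance that X is at most 13.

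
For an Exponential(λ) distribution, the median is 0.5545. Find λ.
λ = 1.2500

For X ~ Exponential(λ), the CDF is F(x) = 1 - e^(-λx).
The median m satisfies F(m) = 0.5:
1 - e^(-λm) = 0.5
e^(-λm) = 0.5
λm = ln(2)
m = ln(2) / λ

Given m = 0.5545:
λ = ln(2) / 0.5545 = 0.693147 / 0.5545 = 1.2500

Verification: ln(2) / 1.2500 = 0.5545 ✓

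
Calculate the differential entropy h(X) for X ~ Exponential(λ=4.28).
-0.4540 nats

We have X ~ Exponential(λ=4.28).

The differential entropy measures the uncertainty or information content of the distribution.

For an Exponential distribution with λ=4.28:
h(X) = -0.4540 nats

(In bits, this would be -0.6549 bits.)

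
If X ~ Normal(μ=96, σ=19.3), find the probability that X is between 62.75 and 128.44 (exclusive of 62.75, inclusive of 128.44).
0.911139

We have X ~ Normal(μ=96, σ=19.3).

To find P(62.75 < X ≤ 128.44), we use:
P(62.75 < X ≤ 128.44) = P(X ≤ 128.44) - P(X ≤ 62.75)
                 = F(128.44) - F(62.75)
                 = 0.953602 - 0.042463
                 = 0.911139

So there's approximately a 91.1% chance that X falls in this range.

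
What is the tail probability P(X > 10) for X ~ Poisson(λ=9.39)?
0.341129

We have X ~ Poisson(λ=9.39).

P(X > 10) = 1 - P(X ≤ 10)
                = 1 - F(10)
                = 1 - 0.658871
                = 0.341129

So there's approximately a 34.1% chance that X exceeds 10.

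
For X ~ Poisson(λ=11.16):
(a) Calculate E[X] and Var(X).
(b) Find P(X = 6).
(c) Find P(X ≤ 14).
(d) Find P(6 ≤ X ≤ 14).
(a) E[X] = 11.1600, Var(X) = 11.1600
(b) P(X = 6) = 0.038188
(c) P(X ≤ 14) = 0.842152
(d) P(6 ≤ X ≤ 14) = 0.808066

We have X ~ Poisson(λ=11.16).

(a) Moments:
E[X] = 11.1600
Var(X) = 11.1600
σ = √Var(X) = 3.3407

(b) Point probability using PMF:
P(X = 6) = 0.038188

(c) Cumulative probability using CDF:
P(X ≤ 14) = F(14) = 0.842152

(d) Range probability:
P(6 ≤ X ≤ 14) = P(X ≤ 14) - P(X ≤ 5)
                   = F(14) - F(5)
                   = 0.842152 - 0.034086
                   = 0.808066

This means approximately 80.8% of outcomes fall in the interval [6, 14].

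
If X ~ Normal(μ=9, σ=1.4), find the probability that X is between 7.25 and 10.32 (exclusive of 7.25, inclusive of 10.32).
0.721473

We have X ~ Normal(μ=9, σ=1.4).

To find P(7.25 < X ≤ 10.32), we use:
P(7.25 < X ≤ 10.32) = P(X ≤ 10.32) - P(X ≤ 7.25)
                 = F(10.32) - F(7.25)
                 = 0.827123 - 0.105650
                 = 0.721473

So there's approximately a 72.1% chance that X falls in this range.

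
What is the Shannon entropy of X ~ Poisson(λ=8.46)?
2.4761 nats

We have X ~ Poisson(λ=8.46).

The Shannon entropy measures the uncertainty or information content of the distribution.

For a Poisson distribution with λ=8.46:
H(X) = 2.4761 nats

(In bits, this would be 3.5722 bits.)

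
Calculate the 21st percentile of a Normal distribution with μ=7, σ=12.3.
-2.9190

We have X ~ Normal(μ=7, σ=12.3).

We want to find x such that P(X ≤ x) = 0.21.

This is the 21st percentile, which means 21% of values fall below this point.

Using the inverse CDF (quantile function):
x = F⁻¹(0.21) = -2.9190

Verification: P(X ≤ -2.9190) = 0.21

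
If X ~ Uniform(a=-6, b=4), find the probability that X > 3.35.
0.065000

We have X ~ Uniform(a=-6, b=4).

P(X > 3.35) = 1 - P(X ≤ 3.35)
                = 1 - F(3.35)
                = 1 - 0.935000
                = 0.065000

So there's approximately a 6.5% chance that X exceeds 3.35.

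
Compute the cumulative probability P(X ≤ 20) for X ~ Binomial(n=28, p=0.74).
0.448589

We have X ~ Binomial(n=28, p=0.74).

The CDF gives us P(X ≤ k).

Using the CDF:
P(X ≤ 20) = 0.448589

This means there's approximately a 44.9% chance that X is at most 20.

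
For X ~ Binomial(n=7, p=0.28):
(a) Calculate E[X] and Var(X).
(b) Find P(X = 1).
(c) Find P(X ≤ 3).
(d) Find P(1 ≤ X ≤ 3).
(a) E[X] = 1.9600, Var(X) = 1.4112
(b) P(X = 1) = 0.273056
(c) P(X ≤ 3) = 0.898404
(d) P(1 ≤ X ≤ 3) = 0.798098

We have X ~ Binomial(n=7, p=0.28).

(a) Moments:
E[X] = 1.9600
Var(X) = 1.4112
σ = √Var(X) = 1.1879

(b) Point probability using PMF:
P(X = 1) = 0.273056

(c) Cumulative probability using CDF:
P(X ≤ 3) = F(3) = 0.898404

(d) Range probability:
P(1 ≤ X ≤ 3) = P(X ≤ 3) - P(X ≤ 0)
                   = F(3) - F(0)
                   = 0.898404 - 0.100306
                   = 0.798098

This means approximately 79.8% of outcomes fall in the interval [1, 3].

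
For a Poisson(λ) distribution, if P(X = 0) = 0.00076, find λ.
λ = 7.1822

For a Poisson(λ) distribution, the PMF at 0 is:
P(X = 0) = λ^0 e^(-λ) / 0! = e^(-λ)

Given P(X = 0) = 0.00076:
e^(-λ) = 0.00076
-λ = ln(0.00076)
λ = -ln(0.00076) = 7.1822

Verification: e^(-7.1822) = 0.00076 ✓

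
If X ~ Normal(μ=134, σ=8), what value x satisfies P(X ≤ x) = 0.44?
132.7922

We have X ~ Normal(μ=134, σ=8).

We want to find x such that P(X ≤ x) = 0.44.

This is the 44th percentile, which means 44% of values fall below this point.

Using the inverse CDF (quantile function):
x = F⁻¹(0.44) = 132.7922

Verification: P(X ≤ 132.7922) = 0.44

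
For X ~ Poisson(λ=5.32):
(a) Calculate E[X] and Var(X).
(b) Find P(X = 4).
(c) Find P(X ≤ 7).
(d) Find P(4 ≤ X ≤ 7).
(a) E[X] = 5.3200, Var(X) = 5.3200
(b) P(X = 4) = 0.163301
(c) P(X ≤ 7) = 0.831142
(d) P(4 ≤ X ≤ 7) = 0.608199

We have X ~ Poisson(λ=5.32).

(a) Moments:
E[X] = 5.3200
Var(X) = 5.3200
σ = √Var(X) = 2.3065

(b) Point probability using PMF:
P(X = 4) = 0.163301

(c) Cumulative probability using CDF:
P(X ≤ 7) = F(7) = 0.831142

(d) Range probability:
P(4 ≤ X ≤ 7) = P(X ≤ 7) - P(X ≤ 3)
                   = F(7) - F(3)
                   = 0.831142 - 0.222943
                   = 0.608199

This means approximately 60.8% of outcomes fall in the interval [4, 7].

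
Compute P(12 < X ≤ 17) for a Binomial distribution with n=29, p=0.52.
0.646685

We have X ~ Binomial(n=29, p=0.52).

To find P(12 < X ≤ 17), we use:
P(12 < X ≤ 17) = P(X ≤ 17) - P(X ≤ 12)
                 = F(17) - F(12)
                 = 0.815505 - 0.168821
                 = 0.646685

So there's approximately a 64.7% chance that X falls in this range.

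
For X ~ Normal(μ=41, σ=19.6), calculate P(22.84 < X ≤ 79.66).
0.798636

We have X ~ Normal(μ=41, σ=19.6).

To find P(22.84 < X ≤ 79.66), we use:
P(22.84 < X ≤ 79.66) = P(X ≤ 79.66) - P(X ≤ 22.84)
                 = F(79.66) - F(22.84)
                 = 0.975721 - 0.177085
                 = 0.798636

So there's approximately a 79.9% chance that X falls in this range.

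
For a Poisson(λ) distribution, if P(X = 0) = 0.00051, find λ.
λ = 7.5811

For a Poisson(λ) distribution, the PMF at 0 is:
P(X = 0) = λ^0 e^(-λ) / 0! = e^(-λ)

Given P(X = 0) = 0.00051:
e^(-λ) = 0.00051
-λ = ln(0.00051)
λ = -ln(0.00051) = 7.5811

Verification: e^(-7.5811) = 0.00051 ✓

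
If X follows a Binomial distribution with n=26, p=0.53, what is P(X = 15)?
0.139694

We have X ~ Binomial(n=26, p=0.53).

For a Binomial distribution, the PMF gives us the probability of each outcome.

Using the PMF formula:
P(X = 15) = 0.139694

Rounded to 4 decimal places: 0.1397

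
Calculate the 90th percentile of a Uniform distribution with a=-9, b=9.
7.2000

We have X ~ Uniform(a=-9, b=9).

We want to find x such that P(X ≤ x) = 0.9.

This is the 90th percentile, which means 90% of values fall below this point.

Using the inverse CDF (quantile function):
x = F⁻¹(0.9) = 7.2000

Verification: P(X ≤ 7.2000) = 0.9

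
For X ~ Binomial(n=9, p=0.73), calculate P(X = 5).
0.138816

We have X ~ Binomial(n=9, p=0.73).

For a Binomial distribution, the PMF gives us the probability of each outcome.

Using the PMF formula:
P(X = 5) = 0.138816

Rounded to 4 decimal places: 0.1388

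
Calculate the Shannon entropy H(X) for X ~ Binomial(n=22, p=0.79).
2.0567 nats

We have X ~ Binomial(n=22, p=0.79).

The Shannon entropy measures the uncertainty or information content of the distribution.

For a Binomial distribution with n=22, p=0.79:
H(X) = 2.0567 nats

(In bits, this would be 2.9672 bits.)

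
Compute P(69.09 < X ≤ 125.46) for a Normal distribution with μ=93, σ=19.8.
0.835829

We have X ~ Normal(μ=93, σ=19.8).

To find P(69.09 < X ≤ 125.46), we use:
P(69.09 < X ≤ 125.46) = P(X ≤ 125.46) - P(X ≤ 69.09)
                 = F(125.46) - F(69.09)
                 = 0.949434 - 0.113605
                 = 0.835829

So there's approximately a 83.6% chance that X falls in this range.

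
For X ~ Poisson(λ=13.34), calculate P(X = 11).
0.095956

We have X ~ Poisson(λ=13.34).

For a Poisson distribution, the PMF gives us the probability of each outcome.

Using the PMF formula:
P(X = 11) = 0.095956

Rounded to 4 decimal places: 0.0960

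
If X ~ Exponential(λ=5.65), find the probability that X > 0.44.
0.083242

We have X ~ Exponential(λ=5.65).

P(X > 0.44) = 1 - P(X ≤ 0.44)
                = 1 - F(0.44)
                = 1 - 0.916758
                = 0.083242

So there's approximately a 8.3% chance that X exceeds 0.44.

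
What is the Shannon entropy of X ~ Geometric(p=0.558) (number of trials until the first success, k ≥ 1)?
1.2301 nats

We have X ~ Geometric(p=0.558) (number of trials until the first success, k ≥ 1).

The Shannon entropy measures the uncertainty or information content of the distribution.

For a Geometric distribution with p=0.558 (number of trials until the first success, k ≥ 1):
H(X) = 1.2301 nats

(In bits, this would be 1.7747 bits.)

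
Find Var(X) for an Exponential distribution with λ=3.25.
0.0947

We have X ~ Exponential(λ=3.25).

For an Exponential distribution with λ=3.25:
Var(X) = 0.0947

The variance measures the spread of the distribution around the mean.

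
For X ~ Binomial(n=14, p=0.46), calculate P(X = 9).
0.084772

We have X ~ Binomial(n=14, p=0.46).

For a Binomial distribution, the PMF gives us the probability of each outcome.

Using the PMF formula:
P(X = 9) = 0.084772

Rounded to 4 decimal places: 0.0848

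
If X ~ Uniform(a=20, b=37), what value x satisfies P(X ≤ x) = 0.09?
21.5300

We have X ~ Uniform(a=20, b=37).

We want to find x such that P(X ≤ x) = 0.09.

This is the 9th percentile, which means 9% of values fall below this point.

Using the inverse CDF (quantile function):
x = F⁻¹(0.09) = 21.5300

Verification: P(X ≤ 21.5300) = 0.09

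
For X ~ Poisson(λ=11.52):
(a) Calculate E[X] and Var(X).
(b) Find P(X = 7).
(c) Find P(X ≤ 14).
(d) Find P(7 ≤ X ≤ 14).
(a) E[X] = 11.5200, Var(X) = 11.5200
(b) P(X = 7) = 0.053047
(c) P(X ≤ 14) = 0.813612
(d) P(7 ≤ X ≤ 14) = 0.753990

We have X ~ Poisson(λ=11.52).

(a) Moments:
E[X] = 11.5200
Var(X) = 11.5200
σ = √Var(X) = 3.3941

(b) Point probability using PMF:
P(X = 7) = 0.053047

(c) Cumulative probability using CDF:
P(X ≤ 14) = F(14) = 0.813612

(d) Range probability:
P(7 ≤ X ≤ 14) = P(X ≤ 14) - P(X ≤ 6)
                   = F(14) - F(6)
                   = 0.813612 - 0.059622
                   = 0.753990

This means approximately 75.4% of outcomes fall in the interval [7, 14].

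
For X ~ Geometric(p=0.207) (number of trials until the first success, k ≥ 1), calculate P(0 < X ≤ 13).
0.950960

We have X ~ Geometric(p=0.207) (number of trials until the first success, k ≥ 1).

To find P(0 < X ≤ 13), we use:
P(0 < X ≤ 13) = P(X ≤ 13) - P(X ≤ 0)
                 = F(13) - F(0)
                 = 0.950960 - 0.000000
                 = 0.950960

So there's approximately a 95.1% chance that X falls in this range.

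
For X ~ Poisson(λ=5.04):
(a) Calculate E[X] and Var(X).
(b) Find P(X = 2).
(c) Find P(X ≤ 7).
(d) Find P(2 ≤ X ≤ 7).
(a) E[X] = 5.0400, Var(X) = 5.0400
(b) P(X = 2) = 0.082222
(c) P(X ≤ 7) = 0.862417
(d) P(2 ≤ X ≤ 7) = 0.823316

We have X ~ Poisson(λ=5.04).

(a) Moments:
E[X] = 5.0400
Var(X) = 5.0400
σ = √Var(X) = 2.2450

(b) Point probability using PMF:
P(X = 2) = 0.082222

(c) Cumulative probability using CDF:
P(X ≤ 7) = F(7) = 0.862417

(d) Range probability:
P(2 ≤ X ≤ 7) = P(X ≤ 7) - P(X ≤ 1)
                   = F(7) - F(1)
                   = 0.862417 - 0.039101
                   = 0.823316

This means approximately 82.3% of outcomes fall in the interval [2, 7].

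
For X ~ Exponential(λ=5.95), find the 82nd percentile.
0.2882

We have X ~ Exponential(λ=5.95).

We want to find x such that P(X ≤ x) = 0.82.

This is the 82nd percentile, which means 82% of values fall below this point.

Using the inverse CDF (quantile function):
x = F⁻¹(0.82) = 0.2882

Verification: P(X ≤ 0.2882) = 0.82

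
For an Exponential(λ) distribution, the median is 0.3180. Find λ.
λ = 2.1797

For X ~ Exponential(λ), the CDF is F(x) = 1 - e^(-λx).
The median m satisfies F(m) = 0.5:
1 - e^(-λm) = 0.5
e^(-λm) = 0.5
λm = ln(2)
m = ln(2) / λ

Given m = 0.3180:
λ = ln(2) / 0.3180 = 0.693147 / 0.3180 = 2.1797

Verification: ln(2) / 2.1797 = 0.3180 ✓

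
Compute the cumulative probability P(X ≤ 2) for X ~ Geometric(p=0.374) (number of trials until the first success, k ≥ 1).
0.608124

We have X ~ Geometric(p=0.374) (number of trials until the first success, k ≥ 1).

The CDF gives us P(X ≤ k).

Using the CDF:
P(X ≤ 2) = 0.608124

This means there's approximately a 60.8% chance that X is at most 2.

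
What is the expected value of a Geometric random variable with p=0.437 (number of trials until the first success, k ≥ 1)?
2.2883

We have X ~ Geometric(p=0.437) (number of trials until the first success, k ≥ 1).

For a Geometric distribution with p=0.437 (number of trials until the first success, k ≥ 1):
E[X] = 2.2883

This is the expected (average) value of X.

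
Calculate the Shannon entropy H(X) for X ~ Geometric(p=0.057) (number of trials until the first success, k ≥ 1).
3.8356 nats

We have X ~ Geometric(p=0.057) (number of trials until the first success, k ≥ 1).

The Shannon entropy measures the uncertainty or information content of the distribution.

For a Geometric distribution with p=0.057 (number of trials until the first success, k ≥ 1):
H(X) = 3.8356 nats

(In bits, this would be 5.5337 bits.)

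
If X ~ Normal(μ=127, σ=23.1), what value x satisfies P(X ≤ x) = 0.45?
124.0972

We have X ~ Normal(μ=127, σ=23.1).

We want to find x such that P(X ≤ x) = 0.45.

This is the 45th percentile, which means 45% of values fall below this point.

Using the inverse CDF (quantile function):
x = F⁻¹(0.45) = 124.0972

Verification: P(X ≤ 124.0972) = 0.45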